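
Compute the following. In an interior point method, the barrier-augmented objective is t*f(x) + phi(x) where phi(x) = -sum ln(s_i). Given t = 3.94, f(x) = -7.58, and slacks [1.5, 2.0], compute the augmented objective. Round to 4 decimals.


Step 1: Compute log-barrier.
ln values: [0.4055, 0.6931]
phi = -(0.4055 + 0.6931) = -1.0986
Step 2: Compute augmented objective.
t*f(x) = 3.94*-7.58 = -29.8652
Total = -29.8652 - 1.0986 = -30.9638


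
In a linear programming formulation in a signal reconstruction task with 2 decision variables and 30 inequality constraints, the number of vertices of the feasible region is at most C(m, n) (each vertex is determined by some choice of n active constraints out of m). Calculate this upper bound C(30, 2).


Each vertex corresponds to some choice of n active constraints out of m, so the number of vertices is at most C(m, n) = m! / (n!(m-n)!).
m = 30, n = 2
Numerator: 30 * 29
Denominator: 2! = 2
C(30, 2) = 435


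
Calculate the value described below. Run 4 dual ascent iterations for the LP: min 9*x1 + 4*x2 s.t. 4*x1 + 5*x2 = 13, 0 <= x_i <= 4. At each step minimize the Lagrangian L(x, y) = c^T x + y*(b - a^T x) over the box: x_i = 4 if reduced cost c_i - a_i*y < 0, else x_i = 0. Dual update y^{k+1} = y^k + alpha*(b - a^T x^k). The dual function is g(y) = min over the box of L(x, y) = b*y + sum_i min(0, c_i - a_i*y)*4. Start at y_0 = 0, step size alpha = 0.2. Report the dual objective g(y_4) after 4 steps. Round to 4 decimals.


Dual ascent for LP: min 9*x1 + 4*x2, 4*x1 + 5*x2 = 13, 0 <= x_i <= 4
Step 1: y^k = 0.0, reduced costs: (9.0, 4.0)
  x^k = (0.0, 0.0), subgradient = b - a^T x = 13.0
  y^{k+1} = 0.0 + 0.2*13.0 = 2.6
Step 2: y^k = 2.6, reduced costs: (-1.4, -9.0)
  x^k = (4.0, 4.0), subgradient = b - a^T x = -23.0
  y^{k+1} = 2.6 + 0.2*-23.0 = -2.0
Step 3: y^k = -2.0, reduced costs: (17.0, 14.0)
  x^k = (0.0, 0.0), subgradient = b - a^T x = 13.0
  y^{k+1} = -2.0 + 0.2*13.0 = 0.6
Step 4: y^k = 0.6, reduced costs: (6.6, 1.0)
  x^k = (0.0, 0.0), subgradient = b - a^T x = 13.0
  y^{k+1} = 0.6 + 0.2*13.0 = 3.2
Dual objective at y_4 = 3.2: reduced costs (-3.8, -12.0), box minimizer x = (4.0, 4.0)
g(y_4) = b*y + (c1 - a1*y)*x1 + (c2 - a2*y)*x2 = 13*3.2 + (-3.8)*4.0 + (-12.0)*4.0 = 41.6 - 15.2 - 48.0 = -21.6


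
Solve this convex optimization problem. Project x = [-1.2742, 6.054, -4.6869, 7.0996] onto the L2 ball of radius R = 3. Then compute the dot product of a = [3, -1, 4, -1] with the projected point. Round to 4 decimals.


Step 1: Compute ||x|| (intermediates to 6 decimals).
||x|| = sqrt((-1.2742)^2 + 6.054^2 + (-4.6869)^2 + 7.0996^2) = 10.518833
Step 2: Project.
Since ||x|| > R, scale = R/||x|| = 3/10.518833 = 0.285203, proj(x) = scale * x
proj(x) = [-0.363406, 1.726619, -1.336718, 2.024827]
Step 3: Dot product.
a^T * proj(x) = 3*(-0.363406) - 1*1.726619 + 4*(-1.336718) - 1*2.024827 = -10.1885


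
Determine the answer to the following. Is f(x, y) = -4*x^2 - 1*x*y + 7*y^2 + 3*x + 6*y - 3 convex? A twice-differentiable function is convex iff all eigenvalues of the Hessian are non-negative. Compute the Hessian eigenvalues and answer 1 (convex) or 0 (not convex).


The Hessian of f(x,y) = -4*x^2 - 1*x*y + 7*y^2 + 3*x + 6*y - 3 is:
H = [[-8, -1], [-1, 14]]
Trace = -8 + 14 = 6
Determinant = -8*14 - (-1)^2 = -113
Discriminant = (6)^2 - 4*-113 = 488.0
Eigenvalues: lambda_1 = -8.0454, lambda_2 = 14.0454
The function is not convex.

0


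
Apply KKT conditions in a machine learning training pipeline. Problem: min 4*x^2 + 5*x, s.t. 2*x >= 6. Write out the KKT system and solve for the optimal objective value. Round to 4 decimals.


Step 1: Try lambda = 0 (constraint inactive).
x_unc = -5/(2*4) = -0.625
Check: 2*-0.625 = -1.25 < 6 -- violated!
Step 2: Constraint must be active: 2*x = 6
x* = 6/2 = 3.0
lambda = (2*4*3.0 + 5)/2 = 14.5
Step 3: Compute optimal value.
f(x*) = 4*3.0^2 + 5*3.0 = 51.0


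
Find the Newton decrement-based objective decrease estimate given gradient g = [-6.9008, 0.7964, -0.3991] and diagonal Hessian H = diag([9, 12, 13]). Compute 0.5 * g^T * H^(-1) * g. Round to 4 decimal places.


Step 1: H is diagonal, so H^(-1) * g = [-0.7668, 0.0664, -0.0307].
Step 2: g^T H^(-1) g = sum_i g_i^2 / H_ii
  = (-6.9008)^2/9 + (0.7964)^2/12 + (-0.3991)^2/13
  = 5.2912 + 0.0529 + 0.0123 = 5.3563
Step 3: Objective decrease = 0.5 * g^T H^(-1) g = 2.6782


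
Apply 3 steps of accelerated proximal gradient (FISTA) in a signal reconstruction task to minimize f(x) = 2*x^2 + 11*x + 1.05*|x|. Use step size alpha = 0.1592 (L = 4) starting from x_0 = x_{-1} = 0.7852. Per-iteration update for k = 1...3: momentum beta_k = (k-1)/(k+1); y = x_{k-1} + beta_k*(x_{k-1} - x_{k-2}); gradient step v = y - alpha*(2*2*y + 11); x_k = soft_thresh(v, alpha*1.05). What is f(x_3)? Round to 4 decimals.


FISTA on f(x) = 2*x^2 + 11*x + 1.05*|x|
L = 4, alpha = 0.1592
Iteration 1: beta = 0.0, y = 0.7852 + 0.0*(0.7852 - 0.7852) = 0.7852
  grad(y) = 14.1408, v = y - alpha*grad = -1.466
  prox(v) = soft_thresh(-1.466, 0.1672) = -1.2989
Iteration 2: beta = 0.3333, y = -1.2989 + 0.3333*(-1.2989 - 0.7852) = -1.9935
  grad(y) = 3.0258, v = y - alpha*grad = -2.4753
  prox(v) = soft_thresh(-2.4753, 0.1672) = -2.3081
Iteration 3: beta = 0.5, y = -2.3081 + 0.5*(-2.3081 + 1.2989) = -2.8127
  grad(y) = -0.2509, v = y - alpha*grad = -2.7728
  prox(v) = soft_thresh(-2.7728, 0.1672) = -2.6056
f(x_3) = 2*(-2.6056)^2 + 11*(-2.6056) + 1.05*|-2.6056| = -12.3474


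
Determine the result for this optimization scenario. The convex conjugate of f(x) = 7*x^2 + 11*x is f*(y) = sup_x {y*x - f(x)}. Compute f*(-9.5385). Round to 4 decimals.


f*(y) = sup_x {y*x - a*x^2 - b*x} = sup_x {(y-b)*x - a*x^2}
FOC: (y - b) - 2a*x = 0 => x* = (y - b)/(2a)
x* = (-9.5385 - 11)/(2*7) = -1.467
f*(-9.5385) = (y-b)^2/(4a) = (-9.5385 - 11)^2/(4*7)
= 421.83/28 = 15.0654


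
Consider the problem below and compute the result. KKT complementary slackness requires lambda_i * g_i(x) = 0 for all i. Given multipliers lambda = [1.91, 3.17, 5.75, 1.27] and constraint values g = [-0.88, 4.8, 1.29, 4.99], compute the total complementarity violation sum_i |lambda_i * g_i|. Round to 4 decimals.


KKT complementary slackness check:
lambda_1 * g_1 = 1.91 * -0.88 = -1.6808
lambda_2 * g_2 = 3.17 * 4.8 = 15.216
lambda_3 * g_3 = 5.75 * 1.29 = 7.4175
lambda_4 * g_4 = 1.27 * 4.99 = 6.3373
Total violation = 1.6808 + 15.216 + 7.4175 + 6.3373 = 30.6516


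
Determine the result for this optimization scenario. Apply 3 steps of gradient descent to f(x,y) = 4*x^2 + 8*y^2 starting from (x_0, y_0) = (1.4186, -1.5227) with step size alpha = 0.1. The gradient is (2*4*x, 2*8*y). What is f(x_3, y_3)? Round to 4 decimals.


Gradient descent on f(x,y) = 4*x^2 + 8*y^2.
Starting point: (1.4186, -1.5227), alpha = 0.1
Step 1: grad_x = 2*4*1.4186 = 11.3488, grad_y = 2*8*-1.5227 = -24.3632
  x_1 = 1.4186 - 0.1*11.3488 = 0.2837
  y_1 = -1.5227 - 0.1*-24.3632 = 0.9136
Step 2: grad_x = 2*4*0.2837 = 2.2698, grad_y = 2*8*0.9136 = 14.6179
  x_2 = 0.2837 - 0.1*2.2698 = 0.0567
  y_2 = 0.9136 - 0.1*14.6179 = -0.5482
Step 3: grad_x = 2*4*0.0567 = 0.454, grad_y = 2*8*-0.5482 = -8.7708
  x_3 = 0.0567 - 0.1*0.454 = 0.0113
  y_3 = -0.5482 - 0.1*-8.7708 = 0.3289
f(0.0113, 0.3289) = 4*0.0113^2 + 8*0.3289^2 = 0.8659


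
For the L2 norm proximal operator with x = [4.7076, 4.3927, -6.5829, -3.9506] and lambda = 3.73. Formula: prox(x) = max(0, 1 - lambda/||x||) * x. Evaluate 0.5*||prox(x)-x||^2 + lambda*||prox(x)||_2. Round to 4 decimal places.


Step 1: Compute ||x||.
||x|| = 10.0199
Step 2: Compute scaling factor.
scale = max(0, 1 - 3.73/10.0199) = 0.6277
Step 3: prox(x) = [2.9552, 2.7575, -4.1324, -2.48]
||prox(x)|| = 6.2899
Step 4: Proximal objective.
0.5*||prox-x||^2 = 6.9565
lambda*||prox|| = 23.4613
Total = 30.4179


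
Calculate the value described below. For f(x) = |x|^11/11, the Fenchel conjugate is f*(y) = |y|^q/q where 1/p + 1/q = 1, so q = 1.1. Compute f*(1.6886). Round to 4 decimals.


The conjugate exponent q satisfies 1/p + 1/q = 1.
p = 11, so q = 11/(11 - 1) = 1.1
|y|^q = 1.6886^1.1 = 1.7794
f*(1.6886) = 1.7794 / 1.1 = 1.6177


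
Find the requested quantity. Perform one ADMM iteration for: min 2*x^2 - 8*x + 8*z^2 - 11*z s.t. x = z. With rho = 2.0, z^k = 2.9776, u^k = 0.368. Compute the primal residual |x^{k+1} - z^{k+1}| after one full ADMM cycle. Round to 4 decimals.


ADMM iteration with rho = 2.0, z^k = 2.9776, u^k = 0.368
Step 1: x-update.
Minimize 2*x^2 - 8*x + (2.0/2)*(x - 2.9776 + 0.368)^2
FOC: (2*2 + 2.0)*x = 8 + 2.0*(2.9776 - 0.368)
x^{k+1} = 2.2032
Step 2: z-update.
Minimize 8*z^2 - 11*z + (2.0/2)*(2.2032 - z + 0.368)^2
FOC: (2*8 + 2.0)*z = 11 + 2.0*(2.2032 + 0.368)
z^{k+1} = 0.8968
Step 3: u-update.
u^{k+1} = 0.368 + 2.2032 - 0.8968 = 1.6744
Step 4: Primal residual = |2.2032 - 0.8968| = 1.3064


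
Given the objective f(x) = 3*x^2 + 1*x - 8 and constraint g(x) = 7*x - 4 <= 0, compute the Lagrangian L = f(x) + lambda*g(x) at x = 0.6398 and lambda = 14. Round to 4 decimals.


Step 1: Evaluate f(x).
f(0.6398) = 3*0.6398^2 + 1*0.6398 - 8 = -6.1322
Step 2: Evaluate g(x).
g(0.6398) = 7*0.6398 - 4 = 0.4786
Step 3: Compute Lagrangian.
L = -6.1322 + 14*0.4786 = 0.5682


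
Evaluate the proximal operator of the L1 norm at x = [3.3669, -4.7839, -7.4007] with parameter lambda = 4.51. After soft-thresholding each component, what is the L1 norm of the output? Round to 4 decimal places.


Soft-thresholding with lambda = 4.51:
prox(3.3669) = sign(3.3669)*max(|3.3669| - 4.51, 0) = 0.0
prox(-4.7839) = sign(-4.7839)*max(|-4.7839| - 4.51, 0) = -0.2739
prox(-7.4007) = sign(-7.4007)*max(|-7.4007| - 4.51, 0) = -2.8907
prox(x) = [0.0, -0.2739, -2.8907]
||prox(x)||_1 = 0.0 + 0.2739 + 2.8907 = 3.1646


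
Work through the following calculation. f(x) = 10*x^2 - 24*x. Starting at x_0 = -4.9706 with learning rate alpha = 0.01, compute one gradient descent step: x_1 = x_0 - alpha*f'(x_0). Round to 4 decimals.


We compute the gradient at x_0 and apply the update.
f'(x) = 20*x - 24
f'(-4.9706) = 20*-4.9706 - 24 = -123.412
x_1 = -4.9706 - 0.01*-123.412 = -3.7365


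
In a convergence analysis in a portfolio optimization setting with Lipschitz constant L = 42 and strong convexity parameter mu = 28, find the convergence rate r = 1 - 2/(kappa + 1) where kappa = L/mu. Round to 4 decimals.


Step 1: Compute the condition number.
kappa = L/mu = 42/28 = 1.5
Step 2: Compute the convergence rate.
r = 1 - 2/(kappa + 1) = 1 - 2*mu/(L + mu) = (L - mu)/(L + mu) = 14/70 = 0.2


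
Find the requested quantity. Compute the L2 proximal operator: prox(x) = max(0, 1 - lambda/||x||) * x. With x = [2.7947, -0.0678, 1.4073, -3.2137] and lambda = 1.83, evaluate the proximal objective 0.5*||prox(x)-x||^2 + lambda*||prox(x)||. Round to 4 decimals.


Step 1: Compute ||x||.
||x|| = 4.4859
Step 2: Compute scaling factor.
scale = max(0, 1 - 1.83/4.4859) = 0.5921
Step 3: prox(x) = [1.6546, -0.0401, 0.8332, -1.9027]
||prox(x)|| = 2.6559
Step 4: Proximal objective.
0.5*||prox-x||^2 = 1.6745
lambda*||prox|| = 4.8603
Total = 6.5347


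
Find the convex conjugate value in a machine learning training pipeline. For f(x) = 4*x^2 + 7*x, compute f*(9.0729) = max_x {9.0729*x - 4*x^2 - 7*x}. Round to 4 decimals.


f*(y) = sup_x {y*x - a*x^2 - b*x} = sup_x {(y-b)*x - a*x^2}
FOC: (y - b) - 2a*x = 0 => x* = (y - b)/(2a)
x* = (9.0729 - 7)/(2*4) = 0.2591
f*(9.0729) = (y-b)^2/(4a) = (9.0729 - 7)^2/(4*4)
= 4.2969/16 = 0.2686


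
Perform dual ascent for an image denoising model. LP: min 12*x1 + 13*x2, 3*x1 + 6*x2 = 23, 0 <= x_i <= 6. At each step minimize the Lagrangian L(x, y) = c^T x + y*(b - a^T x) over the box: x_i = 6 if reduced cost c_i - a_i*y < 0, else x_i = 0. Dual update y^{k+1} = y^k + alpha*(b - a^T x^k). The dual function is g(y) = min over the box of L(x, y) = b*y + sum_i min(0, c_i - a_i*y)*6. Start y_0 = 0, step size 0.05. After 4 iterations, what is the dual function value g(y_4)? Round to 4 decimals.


Dual ascent for LP: min 12*x1 + 13*x2, 3*x1 + 6*x2 = 23, 0 <= x_i <= 6
Step 1: y^k = 0.0, reduced costs: (12.0, 13.0)
  x^k = (0.0, 0.0), subgradient = b - a^T x = 23.0
  y^{k+1} = 0.0 + 0.05*23.0 = 1.15
Step 2: y^k = 1.15, reduced costs: (8.55, 6.1)
  x^k = (0.0, 0.0), subgradient = b - a^T x = 23.0
  y^{k+1} = 1.15 + 0.05*23.0 = 2.3
Step 3: y^k = 2.3, reduced costs: (5.1, -0.8)
  x^k = (0.0, 6.0), subgradient = b - a^T x = -13.0
  y^{k+1} = 2.3 + 0.05*-13.0 = 1.65
Step 4: y^k = 1.65, reduced costs: (7.05, 3.1)
  x^k = (0.0, 0.0), subgradient = b - a^T x = 23.0
  y^{k+1} = 1.65 + 0.05*23.0 = 2.8
Dual objective at y_4 = 2.8: reduced costs (3.6, -3.8), box minimizer x = (0.0, 6.0)
g(y_4) = b*y + (c1 - a1*y)*x1 + (c2 - a2*y)*x2 = 23*2.8 + 3.6*0.0 + (-3.8)*6.0 = 64.4 + 0.0 - 22.8 = 41.6


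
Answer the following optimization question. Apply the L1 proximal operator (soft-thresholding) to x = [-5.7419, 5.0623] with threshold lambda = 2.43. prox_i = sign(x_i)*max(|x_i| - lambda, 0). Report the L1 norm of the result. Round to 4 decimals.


Soft-thresholding with lambda = 2.43:
prox(-5.7419) = sign(-5.7419)*max(|-5.7419| - 2.43, 0) = -3.3119
prox(5.0623) = sign(5.0623)*max(|5.0623| - 2.43, 0) = 2.6323
prox(x) = [-3.3119, 2.6323]
||prox(x)||_1 = 3.3119 + 2.6323 = 5.9442


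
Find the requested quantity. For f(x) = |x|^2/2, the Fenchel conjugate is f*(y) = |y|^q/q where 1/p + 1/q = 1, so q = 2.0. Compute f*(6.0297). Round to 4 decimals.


The conjugate exponent q satisfies 1/p + 1/q = 1.
p = 2, so q = 2/(2 - 1) = 2.0
|y|^q = 6.0297^2.0 = 36.3573
f*(6.0297) = 36.3573 / 2.0 = 18.1786


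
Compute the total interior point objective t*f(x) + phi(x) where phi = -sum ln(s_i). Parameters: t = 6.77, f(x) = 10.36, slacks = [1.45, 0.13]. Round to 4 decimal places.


Step 1: Compute log-barrier.
ln values: [0.3716, -2.0402]
phi = -(0.3716 - 2.0402) = 1.6687
Step 2: Compute augmented objective.
t*f(x) = 6.77*10.36 = 70.1372
Total = 70.1372 + 1.6687 = 71.8059


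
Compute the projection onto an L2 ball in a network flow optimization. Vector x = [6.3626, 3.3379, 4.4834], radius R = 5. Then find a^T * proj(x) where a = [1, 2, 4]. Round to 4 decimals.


Step 1: Compute ||x|| (intermediates to 6 decimals).
||x|| = sqrt(6.3626^2 + 3.3379^2 + 4.4834^2) = 8.469069
Step 2: Project.
Since ||x|| > R, scale = R/||x|| = 5/8.469069 = 0.590384, proj(x) = scale * x
proj(x) = [3.756377, 1.970643, 2.646928]
Step 3: Dot product.
a^T * proj(x) = 1*3.756377 + 2*1.970643 + 4*2.646928 = 18.2854


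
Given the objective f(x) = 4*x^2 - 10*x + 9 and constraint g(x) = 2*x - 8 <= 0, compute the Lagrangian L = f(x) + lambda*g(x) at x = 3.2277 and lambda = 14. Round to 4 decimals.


Step 1: Evaluate f(x).
f(3.2277) = 4*3.2277^2 - 10*3.2277 + 9 = 18.3952
Step 2: Evaluate g(x).
g(3.2277) = 2*3.2277 - 8 = -1.5446
Step 3: Compute Lagrangian.
L = 18.3952 + 14*-1.5446 = -3.2292


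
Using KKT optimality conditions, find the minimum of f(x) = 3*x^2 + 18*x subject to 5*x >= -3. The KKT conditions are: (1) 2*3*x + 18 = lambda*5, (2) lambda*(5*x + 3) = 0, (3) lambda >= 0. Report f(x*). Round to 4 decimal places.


Step 1: Try lambda = 0 (constraint inactive).
x_unc = -18/(2*3) = -3.0
Check: 5*-3.0 = -15.0 < -3 -- violated!
Step 2: Constraint must be active: 5*x = -3
x* = -3/5 = -0.6
lambda = (2*3*(-0.6) + 18)/5 = 2.88
Step 3: Compute optimal value.
f(x*) = 3*(-0.6)^2 + 18*(-0.6) = -9.72


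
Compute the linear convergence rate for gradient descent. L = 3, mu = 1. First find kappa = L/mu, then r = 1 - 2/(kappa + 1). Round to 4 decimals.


Step 1: Compute the condition number.
kappa = L/mu = 3/1 = 3.0
Step 2: Compute the convergence rate.
r = 1 - 2/(kappa + 1) = 1 - 2*mu/(L + mu) = (L - mu)/(L + mu) = 2/4 = 0.5


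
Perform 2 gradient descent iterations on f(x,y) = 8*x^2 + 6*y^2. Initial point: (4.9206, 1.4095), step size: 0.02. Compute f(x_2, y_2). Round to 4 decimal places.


Gradient descent on f(x,y) = 8*x^2 + 6*y^2.
Starting point: (4.9206, 1.4095), alpha = 0.02
Step 1: grad_x = 2*8*4.9206 = 78.7296, grad_y = 2*6*1.4095 = 16.914
  x_1 = 4.9206 - 0.02*78.7296 = 3.346
  y_1 = 1.4095 - 0.02*16.914 = 1.0712
Step 2: grad_x = 2*8*3.346 = 53.5361, grad_y = 2*6*1.0712 = 12.8546
  x_2 = 3.346 - 0.02*53.5361 = 2.2753
  y_2 = 1.0712 - 0.02*12.8546 = 0.8141
f(2.2753, 0.8141) = 8*2.2753^2 + 6*0.8141^2 = 45.3922


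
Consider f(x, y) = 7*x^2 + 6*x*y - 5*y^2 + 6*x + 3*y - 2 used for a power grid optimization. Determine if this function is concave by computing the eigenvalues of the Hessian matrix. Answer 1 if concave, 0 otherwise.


The Hessian of f(x,y) = 7*x^2 + 6*x*y - 5*y^2 + 6*x + 3*y - 2 is:
H = [[14, 6], [6, -10]]
Trace = 14 - 10 = 4
Determinant = 14*-10 - (6)^2 = -176
Discriminant = (4)^2 - 4*-176 = 720.0
Eigenvalues: lambda_1 = -11.4164, lambda_2 = 15.4164
The function is not concave.

0


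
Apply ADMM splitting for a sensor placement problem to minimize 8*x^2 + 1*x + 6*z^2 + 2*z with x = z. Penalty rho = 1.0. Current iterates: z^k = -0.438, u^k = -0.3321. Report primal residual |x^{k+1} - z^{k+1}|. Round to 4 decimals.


ADMM iteration with rho = 1.0, z^k = -0.438, u^k = -0.3321
Step 1: x-update.
Minimize 8*x^2 + 1*x + (1.0/2)*(x + 0.438 - 0.3321)^2
FOC: (2*8 + 1.0)*x = -1 + 1.0*(-0.438 + 0.3321)
x^{k+1} = -0.0651
Step 2: z-update.
Minimize 6*z^2 + 2*z + (1.0/2)*(-0.0651 - z - 0.3321)^2
FOC: (2*6 + 1.0)*z = -2 + 1.0*(-0.0651 - 0.3321)
z^{k+1} = -0.1844
Step 3: u-update.
u^{k+1} = -0.3321 - 0.0651 + 0.1844 = -0.2128
Step 4: Primal residual = |-0.0651 + 0.1844| = 0.1193


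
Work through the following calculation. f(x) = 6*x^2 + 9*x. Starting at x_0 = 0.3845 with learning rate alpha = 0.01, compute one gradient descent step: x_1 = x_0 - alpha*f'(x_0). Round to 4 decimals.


We compute the gradient at x_0 and apply the update.
f'(x) = 12*x + 9
f'(0.3845) = 12*0.3845 + 9 = 13.614
x_1 = 0.3845 - 0.01*13.614 = 0.2484


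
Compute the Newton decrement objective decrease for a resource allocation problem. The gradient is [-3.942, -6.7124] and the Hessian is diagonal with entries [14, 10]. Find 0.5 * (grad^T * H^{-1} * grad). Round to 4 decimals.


Step 1: H is diagonal, so H^(-1) * g = [-0.2816, -0.6712].
Step 2: g^T H^(-1) g = sum_i g_i^2 / H_ii
  = (-3.942)^2/14 + (-6.7124)^2/10
  = 1.11 + 4.5056 = 5.6156
Step 3: Objective decrease = 0.5 * g^T H^(-1) g = 2.8078


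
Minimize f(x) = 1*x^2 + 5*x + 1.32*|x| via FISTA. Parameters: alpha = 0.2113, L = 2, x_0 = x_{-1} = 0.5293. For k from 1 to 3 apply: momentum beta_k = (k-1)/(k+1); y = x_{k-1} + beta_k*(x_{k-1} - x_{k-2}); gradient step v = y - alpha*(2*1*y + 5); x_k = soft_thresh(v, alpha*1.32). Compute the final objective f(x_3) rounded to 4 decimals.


FISTA on f(x) = 1*x^2 + 5*x + 1.32*|x|
L = 2, alpha = 0.2113
Iteration 1: beta = 0.0, y = 0.5293 + 0.0*(0.5293 - 0.5293) = 0.5293
  grad(y) = 6.0586, v = y - alpha*grad = -0.7509
  prox(v) = soft_thresh(-0.7509, 0.2789) = -0.472
Iteration 2: beta = 0.3333, y = -0.472 + 0.3333*(-0.472 - 0.5293) = -0.8057
  grad(y) = 3.3886, v = y - alpha*grad = -1.5217
  prox(v) = soft_thresh(-1.5217, 0.2789) = -1.2428
Iteration 3: beta = 0.5, y = -1.2428 + 0.5*(-1.2428 + 0.472) = -1.6282
  grad(y) = 1.7435, v = y - alpha*grad = -1.9966
  prox(v) = soft_thresh(-1.9966, 0.2789) = -1.7177
f(x_3) = 1*(-1.7177)^2 + 5*(-1.7177) + 1.32*|-1.7177| = -3.3706


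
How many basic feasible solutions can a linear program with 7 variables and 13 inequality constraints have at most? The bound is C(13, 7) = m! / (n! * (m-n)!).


Each vertex corresponds to some choice of n active constraints out of m, so the number of vertices is at most C(m, n) = m! / (n!(m-n)!).
m = 13, n = 7
Numerator: 13 * 12 * 11 * 10 * 9 * 8 * 7
Denominator: 7! = 5040
C(13, 7) = 1716


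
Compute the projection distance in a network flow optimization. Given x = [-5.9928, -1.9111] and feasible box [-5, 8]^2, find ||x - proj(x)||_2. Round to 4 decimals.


Project each component onto [-5, 8].
clip(-5.9928) = -5.0, clip(-1.9111) = -1.9111
Projection = [-5.0, -1.9111]
Squared diffs: [0.9857, 0.0]
Distance = sqrt(0.9857) = 0.9928


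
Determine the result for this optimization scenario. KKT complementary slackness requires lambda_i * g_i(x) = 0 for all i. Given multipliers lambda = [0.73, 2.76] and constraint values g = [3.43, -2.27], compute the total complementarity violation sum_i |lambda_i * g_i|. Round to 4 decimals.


KKT complementary slackness check:
lambda_1 * g_1 = 0.73 * 3.43 = 2.5039
lambda_2 * g_2 = 2.76 * -2.27 = -6.2652
Total violation = 2.5039 + 6.2652 = 8.7691


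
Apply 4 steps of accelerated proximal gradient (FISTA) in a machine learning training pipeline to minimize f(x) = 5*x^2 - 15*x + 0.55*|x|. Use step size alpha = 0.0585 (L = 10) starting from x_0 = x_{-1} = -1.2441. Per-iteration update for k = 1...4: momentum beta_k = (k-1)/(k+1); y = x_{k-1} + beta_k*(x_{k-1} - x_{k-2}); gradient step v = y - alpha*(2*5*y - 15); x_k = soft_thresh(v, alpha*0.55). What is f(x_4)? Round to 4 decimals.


FISTA on f(x) = 5*x^2 - 15*x + 0.55*|x|
L = 10, alpha = 0.0585
Iteration 1: beta = 0.0, y = -1.2441 + 0.0*(-1.2441 + 1.2441) = -1.2441
  grad(y) = -27.441, v = y - alpha*grad = 0.3612
  prox(v) = soft_thresh(0.3612, 0.0322) = 0.329
Iteration 2: beta = 0.3333, y = 0.329 + 0.3333*(0.329 + 1.2441) = 0.8534
  grad(y) = -6.466, v = y - alpha*grad = 1.2317
  prox(v) = soft_thresh(1.2317, 0.0322) = 1.1995
Iteration 3: beta = 0.5, y = 1.1995 + 0.5*(1.1995 - 0.329) = 1.6347
  grad(y) = 1.3472, v = y - alpha*grad = 1.5559
  prox(v) = soft_thresh(1.5559, 0.0322) = 1.5237
Iteration 4: beta = 0.6, y = 1.5237 + 0.6*(1.5237 - 1.1995) = 1.7183
  grad(y) = 2.1828, v = y - alpha*grad = 1.5906
  prox(v) = soft_thresh(1.5906, 0.0322) = 1.5584
f(x_4) = 5*1.5584^2 - 15*1.5584 + 0.55*|1.5584| = -10.3758


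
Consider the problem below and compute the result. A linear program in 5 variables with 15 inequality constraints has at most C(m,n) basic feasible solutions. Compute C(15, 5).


Each vertex corresponds to some choice of n active constraints out of m, so the number of vertices is at most C(m, n) = m! / (n!(m-n)!).
m = 15, n = 5
Numerator: 15 * 14 * 13 * 12 * 11
Denominator: 5! = 120
C(15, 5) = 3003


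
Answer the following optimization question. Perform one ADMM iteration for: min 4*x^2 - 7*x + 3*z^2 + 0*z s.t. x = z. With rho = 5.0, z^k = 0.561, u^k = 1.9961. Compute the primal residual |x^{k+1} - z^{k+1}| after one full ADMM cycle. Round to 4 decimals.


ADMM iteration with rho = 5.0, z^k = 0.561, u^k = 1.9961
Step 1: x-update.
Minimize 4*x^2 - 7*x + (5.0/2)*(x - 0.561 + 1.9961)^2
FOC: (2*4 + 5.0)*x = 7 + 5.0*(0.561 - 1.9961)
x^{k+1} = -0.0135
Step 2: z-update.
Minimize 3*z^2 + 0*z + (5.0/2)*(-0.0135 - z + 1.9961)^2
FOC: (2*3 + 5.0)*z = 0 + 5.0*(-0.0135 + 1.9961)
z^{k+1} = 0.9012
Step 3: u-update.
u^{k+1} = 1.9961 - 0.0135 - 0.9012 = 1.0814
Step 4: Primal residual = |-0.0135 - 0.9012| = 0.9147


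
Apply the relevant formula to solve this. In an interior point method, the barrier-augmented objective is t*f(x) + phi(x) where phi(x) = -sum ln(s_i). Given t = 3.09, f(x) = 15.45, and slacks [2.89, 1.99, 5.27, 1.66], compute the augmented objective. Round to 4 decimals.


Step 1: Compute log-barrier.
ln values: [1.0613, 0.6881, 1.662, 0.5068]
phi = -(1.0613 + 0.6881 + 1.662 + 0.5068) = -3.9182
Step 2: Compute augmented objective.
t*f(x) = 3.09*15.45 = 47.7405
Total = 47.7405 - 3.9182 = 43.8223


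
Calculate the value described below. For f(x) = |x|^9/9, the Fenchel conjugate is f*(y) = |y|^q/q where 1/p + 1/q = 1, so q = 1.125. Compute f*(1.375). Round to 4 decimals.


The conjugate exponent q satisfies 1/p + 1/q = 1.
p = 9, so q = 9/(9 - 1) = 1.125
|y|^q = 1.375^1.125 = 1.4308
f*(1.375) = 1.4308 / 1.125 = 1.2719


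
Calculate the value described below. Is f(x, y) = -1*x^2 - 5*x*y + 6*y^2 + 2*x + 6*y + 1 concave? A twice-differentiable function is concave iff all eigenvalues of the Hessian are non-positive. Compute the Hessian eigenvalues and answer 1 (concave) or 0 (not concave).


The Hessian of f(x,y) = -1*x^2 - 5*x*y + 6*y^2 + 2*x + 6*y + 1 is:
H = [[-2, -5], [-5, 12]]
Trace = -2 + 12 = 10
Determinant = -2*12 - (-5)^2 = -49
Discriminant = (10)^2 - 4*-49 = 296.0
Eigenvalues: lambda_1 = -3.6023, lambda_2 = 13.6023
The function is not concave.

0


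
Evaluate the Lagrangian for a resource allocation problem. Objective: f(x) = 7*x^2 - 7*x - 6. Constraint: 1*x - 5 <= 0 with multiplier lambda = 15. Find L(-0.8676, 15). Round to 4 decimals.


Step 1: Evaluate f(x).
f(-0.8676) = 7*(-0.8676)^2 - 7*(-0.8676) - 6 = 5.3423
Step 2: Evaluate g(x).
g(-0.8676) = 1*-0.8676 - 5 = -5.8676
Step 3: Compute Lagrangian.
L = 5.3423 + 15*-5.8676 = -82.6717


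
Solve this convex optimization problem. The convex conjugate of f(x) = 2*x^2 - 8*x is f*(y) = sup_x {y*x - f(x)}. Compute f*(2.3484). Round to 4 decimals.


f*(y) = sup_x {y*x - a*x^2 - b*x} = sup_x {(y-b)*x - a*x^2}
FOC: (y - b) - 2a*x = 0 => x* = (y - b)/(2a)
x* = (2.3484 + 8)/(2*2) = 2.5871
f*(2.3484) = (y-b)^2/(4a) = (2.3484 + 8)^2/(4*2)
= 107.0894/8 = 13.3862


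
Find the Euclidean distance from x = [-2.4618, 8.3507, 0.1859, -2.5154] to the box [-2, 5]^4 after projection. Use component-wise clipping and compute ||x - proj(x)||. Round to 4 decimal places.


Project each component onto [-2, 5].
clip(-2.4618) = -2.0, clip(8.3507) = 5.0, clip(0.1859) = 0.1859, clip(-2.5154) = -2.0
Projection = [-2.0, 5.0, 0.1859, -2.0]
Squared diffs: [0.2133, 11.2272, 0.0, 0.2656]
Distance = sqrt(11.7061) = 3.4214


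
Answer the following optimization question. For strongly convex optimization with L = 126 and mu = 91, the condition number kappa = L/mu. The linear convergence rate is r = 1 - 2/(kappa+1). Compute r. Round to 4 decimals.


Step 1: Compute the condition number.
kappa = L/mu = 126/91 = 1.3846
Step 2: Compute the convergence rate.
r = 1 - 2/(kappa + 1) = 1 - 2*mu/(L + mu) = (L - mu)/(L + mu) = 35/217 = 0.1613


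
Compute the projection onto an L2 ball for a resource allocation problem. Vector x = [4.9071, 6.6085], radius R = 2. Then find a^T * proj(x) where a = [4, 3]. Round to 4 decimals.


Step 1: Compute ||x|| (intermediates to 6 decimals).
||x|| = sqrt(4.9071^2 + 6.6085^2) = 8.231154
Step 2: Project.
Since ||x|| > R, scale = R/||x|| = 2/8.231154 = 0.242979, proj(x) = scale * x
proj(x) = [1.192322, 1.605727]
Step 3: Dot product.
a^T * proj(x) = 4*1.192322 + 3*1.605727 = 9.5865


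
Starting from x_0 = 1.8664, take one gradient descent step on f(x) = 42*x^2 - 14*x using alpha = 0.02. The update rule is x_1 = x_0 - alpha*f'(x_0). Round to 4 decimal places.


We compute the gradient at x_0 and apply the update.
f'(x) = 84*x - 14
f'(1.8664) = 84*1.8664 - 14 = 142.7776
x_1 = 1.8664 - 0.02*142.7776 = -0.9892


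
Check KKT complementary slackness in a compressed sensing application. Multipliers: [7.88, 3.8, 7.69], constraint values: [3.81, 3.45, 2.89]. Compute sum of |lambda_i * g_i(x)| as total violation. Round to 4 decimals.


KKT complementary slackness check:
lambda_1 * g_1 = 7.88 * 3.81 = 30.0228
lambda_2 * g_2 = 3.8 * 3.45 = 13.11
lambda_3 * g_3 = 7.69 * 2.89 = 22.2241
Total violation = 30.0228 + 13.11 + 22.2241 = 65.3569


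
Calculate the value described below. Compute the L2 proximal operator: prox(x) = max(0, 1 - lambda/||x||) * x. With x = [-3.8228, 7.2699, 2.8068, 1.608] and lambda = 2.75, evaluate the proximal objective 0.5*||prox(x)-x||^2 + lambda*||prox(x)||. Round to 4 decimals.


Step 1: Compute ||x||.
||x|| = 8.8277
Step 2: Compute scaling factor.
scale = max(0, 1 - 2.75/8.8277) = 0.6885
Step 3: prox(x) = [-2.6319, 5.0052, 1.9324, 1.1071]
||prox(x)|| = 6.0777
Step 4: Proximal objective.
0.5*||prox-x||^2 = 3.7813
lambda*||prox|| = 16.7137
Total = 20.495


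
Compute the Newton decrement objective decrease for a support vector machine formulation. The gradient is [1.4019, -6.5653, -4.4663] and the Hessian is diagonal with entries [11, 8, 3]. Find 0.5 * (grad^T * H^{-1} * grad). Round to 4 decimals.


Step 1: H is diagonal, so H^(-1) * g = [0.1274, -0.8207, -1.4888].
Step 2: g^T H^(-1) g = sum_i g_i^2 / H_ii
  = (1.4019)^2/11 + (-6.5653)^2/8 + (-4.4663)^2/3
  = 0.1787 + 5.3879 + 6.6493 = 12.2158
Step 3: Objective decrease = 0.5 * g^T H^(-1) g = 6.1079


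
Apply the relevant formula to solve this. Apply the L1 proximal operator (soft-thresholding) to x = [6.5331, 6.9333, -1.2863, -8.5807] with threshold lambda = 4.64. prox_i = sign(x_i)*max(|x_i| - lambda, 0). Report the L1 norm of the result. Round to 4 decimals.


Soft-thresholding with lambda = 4.64:
prox(6.5331) = sign(6.5331)*max(|6.5331| - 4.64, 0) = 1.8931
prox(6.9333) = sign(6.9333)*max(|6.9333| - 4.64, 0) = 2.2933
prox(-1.2863) = sign(-1.2863)*max(|-1.2863| - 4.64, 0) = 0.0
prox(-8.5807) = sign(-8.5807)*max(|-8.5807| - 4.64, 0) = -3.9407
prox(x) = [1.8931, 2.2933, 0.0, -3.9407]
||prox(x)||_1 = 1.8931 + 2.2933 + 0.0 + 3.9407 = 8.1271


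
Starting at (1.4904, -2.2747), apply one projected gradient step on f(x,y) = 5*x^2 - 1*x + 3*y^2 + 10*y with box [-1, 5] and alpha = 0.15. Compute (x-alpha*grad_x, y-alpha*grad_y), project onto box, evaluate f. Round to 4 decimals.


Step 1: Compute gradient at (1.4904, -2.2747).
grad_x = 2*5*1.4904 - 1 = 13.904
grad_y = 2*3*-2.2747 + 10 = -3.6482
Step 2: Gradient step.
x_raw = 1.4904 - 0.15*13.904 = -0.5952
y_raw = -2.2747 - 0.15*-3.6482 = -1.7275
Step 3: Project onto [-1, 5].
x_proj = clip(-0.5952) = -0.5952
y_proj = clip(-1.7275) = -1.0
Step 4: Evaluate f.
f(-0.5952, -1.0) = -4.6335


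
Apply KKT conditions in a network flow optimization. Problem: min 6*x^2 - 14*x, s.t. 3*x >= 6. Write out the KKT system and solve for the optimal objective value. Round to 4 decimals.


Step 1: Try lambda = 0 (constraint inactive).
x_unc = 14/(2*6) = 1.1667
Check: 3*1.1667 = 3.5001 < 6 -- violated!
Step 2: Constraint must be active: 3*x = 6
x* = 6/3 = 2.0
lambda = (2*6*2.0 - 14)/3 = 3.3333
Step 3: Compute optimal value.
f(x*) = 6*2.0^2 - 14*2.0 = -4.0


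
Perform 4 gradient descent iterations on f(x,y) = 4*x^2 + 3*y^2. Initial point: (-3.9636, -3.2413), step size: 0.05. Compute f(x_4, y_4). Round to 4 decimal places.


Gradient descent on f(x,y) = 4*x^2 + 3*y^2.
Starting point: (-3.9636, -3.2413), alpha = 0.05
Step 1: grad_x = 2*4*-3.9636 = -31.7088, grad_y = 2*3*-3.2413 = -19.4478
  x_1 = -3.9636 - 0.05*-31.7088 = -2.3782
  y_1 = -3.2413 - 0.05*-19.4478 = -2.2689
Step 2: grad_x = 2*4*-2.3782 = -19.0253, grad_y = 2*3*-2.2689 = -13.6135
  x_2 = -2.3782 - 0.05*-19.0253 = -1.4269
  y_2 = -2.2689 - 0.05*-13.6135 = -1.5882
Step 3: grad_x = 2*4*-1.4269 = -11.4152, grad_y = 2*3*-1.5882 = -9.5294
  x_3 = -1.4269 - 0.05*-11.4152 = -0.8561
  y_3 = -1.5882 - 0.05*-9.5294 = -1.1118
Step 4: grad_x = 2*4*-0.8561 = -6.8491, grad_y = 2*3*-1.1118 = -6.6706
  x_4 = -0.8561 - 0.05*-6.8491 = -0.5137
  y_4 = -1.1118 - 0.05*-6.6706 = -0.7782
f(-0.5137, -0.7782) = 4*(-0.5137)^2 + 3*(-0.7782)^2 = 2.8724


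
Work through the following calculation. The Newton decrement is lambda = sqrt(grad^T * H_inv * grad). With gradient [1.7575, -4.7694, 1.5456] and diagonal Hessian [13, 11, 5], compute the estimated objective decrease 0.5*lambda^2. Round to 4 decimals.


Step 1: H is diagonal, so H^(-1) * g = [0.1352, -0.4336, 0.3091].
Step 2: g^T H^(-1) g = sum_i g_i^2 / H_ii
  = (1.7575)^2/13 + (-4.7694)^2/11 + (1.5456)^2/5
  = 0.2376 + 2.0679 + 0.4778 = 2.7833
Step 3: Objective decrease = 0.5 * g^T H^(-1) g = 1.3917


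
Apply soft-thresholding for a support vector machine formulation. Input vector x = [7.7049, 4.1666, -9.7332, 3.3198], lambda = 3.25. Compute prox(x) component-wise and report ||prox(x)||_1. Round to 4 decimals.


Soft-thresholding with lambda = 3.25:
prox(7.7049) = sign(7.7049)*max(|7.7049| - 3.25, 0) = 4.4549
prox(4.1666) = sign(4.1666)*max(|4.1666| - 3.25, 0) = 0.9166
prox(-9.7332) = sign(-9.7332)*max(|-9.7332| - 3.25, 0) = -6.4832
prox(3.3198) = sign(3.3198)*max(|3.3198| - 3.25, 0) = 0.0698
prox(x) = [4.4549, 0.9166, -6.4832, 0.0698]
||prox(x)||_1 = 4.4549 + 0.9166 + 6.4832 + 0.0698 = 11.9245


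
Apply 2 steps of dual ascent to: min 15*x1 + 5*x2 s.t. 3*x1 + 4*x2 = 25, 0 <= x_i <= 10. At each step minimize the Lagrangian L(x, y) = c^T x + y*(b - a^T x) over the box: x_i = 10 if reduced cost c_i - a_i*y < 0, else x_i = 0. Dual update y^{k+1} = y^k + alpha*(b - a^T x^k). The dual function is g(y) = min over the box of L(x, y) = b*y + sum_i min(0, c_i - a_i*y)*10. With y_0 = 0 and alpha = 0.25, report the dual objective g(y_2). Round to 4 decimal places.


Dual ascent for LP: min 15*x1 + 5*x2, 3*x1 + 4*x2 = 25, 0 <= x_i <= 10
Step 1: y^k = 0.0, reduced costs: (15.0, 5.0)
  x^k = (0.0, 0.0), subgradient = b - a^T x = 25.0
  y^{k+1} = 0.0 + 0.25*25.0 = 6.25
Step 2: y^k = 6.25, reduced costs: (-3.75, -20.0)
  x^k = (10.0, 10.0), subgradient = b - a^T x = -45.0
  y^{k+1} = 6.25 + 0.25*-45.0 = -5.0
Dual objective at y_2 = -5.0: reduced costs (30.0, 25.0), box minimizer x = (0.0, 0.0)
g(y_2) = b*y + (c1 - a1*y)*x1 + (c2 - a2*y)*x2 = 25*(-5.0) + 30.0*0.0 + 25.0*0.0 = -125.0 + 0.0 + 0.0 = -125.0


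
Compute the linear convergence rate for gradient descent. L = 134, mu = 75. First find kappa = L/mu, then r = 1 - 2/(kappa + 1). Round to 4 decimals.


Step 1: Compute the condition number.
kappa = L/mu = 134/75 = 1.7867
Step 2: Compute the convergence rate.
r = 1 - 2/(kappa + 1) = 1 - 2*mu/(L + mu) = (L - mu)/(L + mu) = 59/209 = 0.2823


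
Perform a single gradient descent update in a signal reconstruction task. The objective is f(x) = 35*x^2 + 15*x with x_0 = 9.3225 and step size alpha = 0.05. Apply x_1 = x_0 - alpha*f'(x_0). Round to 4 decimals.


We compute the gradient at x_0 and apply the update.
f'(x) = 70*x + 15
f'(9.3225) = 70*9.3225 + 15 = 667.575
x_1 = 9.3225 - 0.05*667.575 = -24.0563


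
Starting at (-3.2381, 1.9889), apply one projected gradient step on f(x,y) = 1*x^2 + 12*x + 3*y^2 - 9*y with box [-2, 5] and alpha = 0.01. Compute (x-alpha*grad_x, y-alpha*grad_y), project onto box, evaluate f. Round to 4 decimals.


Step 1: Compute gradient at (-3.2381, 1.9889).
grad_x = 2*1*-3.2381 + 12 = 5.5238
grad_y = 2*3*1.9889 - 9 = 2.9334
Step 2: Gradient step.
x_raw = -3.2381 - 0.01*5.5238 = -3.2933
y_raw = 1.9889 - 0.01*2.9334 = 1.9596
Step 3: Project onto [-2, 5].
x_proj = clip(-3.2933) = -2.0
y_proj = clip(1.9596) = 1.9596
Step 4: Evaluate f.
f(-2.0, 1.9596) = -26.1164


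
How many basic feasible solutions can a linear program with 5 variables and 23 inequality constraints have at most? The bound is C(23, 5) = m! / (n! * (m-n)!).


Each vertex corresponds to some choice of n active constraints out of m, so the number of vertices is at most C(m, n) = m! / (n!(m-n)!).
m = 23, n = 5
Numerator: 23 * 22 * 21 * 20 * 19
Denominator: 5! = 120
C(23, 5) = 33649


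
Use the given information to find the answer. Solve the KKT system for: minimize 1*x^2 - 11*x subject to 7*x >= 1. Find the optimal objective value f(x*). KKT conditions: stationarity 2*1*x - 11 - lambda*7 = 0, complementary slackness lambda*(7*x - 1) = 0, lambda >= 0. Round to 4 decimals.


Step 1: Try lambda = 0 (constraint inactive).
Stationarity: 2*1*x - 11 = 0
x* = 11/(2*1) = 5.5
Check constraint: 7*5.5 = 38.5 >= 1 -- satisfied.
Step 2: Compute optimal value.
f(x*) = 1*5.5^2 - 11*5.5 = -30.25


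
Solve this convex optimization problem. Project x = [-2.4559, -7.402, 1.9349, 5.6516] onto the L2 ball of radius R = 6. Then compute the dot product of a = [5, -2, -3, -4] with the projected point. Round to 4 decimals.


Step 1: Compute ||x|| (intermediates to 6 decimals).
||x|| = sqrt((-2.4559)^2 + (-7.402)^2 + 1.9349^2 + 5.6516^2) = 9.82372
Step 2: Project.
Since ||x|| > R, scale = R/||x|| = 6/9.82372 = 0.610767, proj(x) = scale * x
proj(x) = [-1.499983, -4.520897, 1.181773, 3.451811]
Step 3: Dot product.
a^T * proj(x) = 5*(-1.499983) - 2*(-4.520897) - 3*1.181773 - 4*3.451811 = -15.8107


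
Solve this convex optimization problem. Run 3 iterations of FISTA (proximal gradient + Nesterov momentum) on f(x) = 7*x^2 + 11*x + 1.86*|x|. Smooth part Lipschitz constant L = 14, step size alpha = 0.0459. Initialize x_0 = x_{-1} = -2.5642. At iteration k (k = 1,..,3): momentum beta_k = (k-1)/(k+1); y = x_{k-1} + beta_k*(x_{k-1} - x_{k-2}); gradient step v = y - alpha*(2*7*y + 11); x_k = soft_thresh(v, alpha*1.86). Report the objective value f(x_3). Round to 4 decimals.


FISTA on f(x) = 7*x^2 + 11*x + 1.86*|x|
L = 14, alpha = 0.0459
Iteration 1: beta = 0.0, y = -2.5642 + 0.0*(-2.5642 + 2.5642) = -2.5642
  grad(y) = -24.8988, v = y - alpha*grad = -1.4213
  prox(v) = soft_thresh(-1.4213, 0.0854) = -1.336
Iteration 2: beta = 0.3333, y = -1.336 + 0.3333*(-1.336 + 2.5642) = -0.9266
  grad(y) = -1.9719, v = y - alpha*grad = -0.8361
  prox(v) = soft_thresh(-0.8361, 0.0854) = -0.7507
Iteration 3: beta = 0.5, y = -0.7507 + 0.5*(-0.7507 + 1.336) = -0.458
  grad(y) = 4.5875, v = y - alpha*grad = -0.6686
  prox(v) = soft_thresh(-0.6686, 0.0854) = -0.5832
f(x_3) = 7*(-0.5832)^2 + 11*(-0.5832) + 1.86*|-0.5832| = -2.9496


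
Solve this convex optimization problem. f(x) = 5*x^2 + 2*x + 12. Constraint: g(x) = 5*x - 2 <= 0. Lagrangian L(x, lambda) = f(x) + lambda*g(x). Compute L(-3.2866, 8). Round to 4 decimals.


Step 1: Evaluate f(x).
f(-3.2866) = 5*(-3.2866)^2 + 2*(-3.2866) + 12 = 59.4355
Step 2: Evaluate g(x).
g(-3.2866) = 5*-3.2866 - 2 = -18.433
Step 3: Compute Lagrangian.
L = 59.4355 + 8*-18.433 = -88.0285


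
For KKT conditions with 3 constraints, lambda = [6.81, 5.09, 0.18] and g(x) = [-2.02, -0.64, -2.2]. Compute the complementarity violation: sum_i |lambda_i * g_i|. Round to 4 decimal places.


KKT complementary slackness check:
lambda_1 * g_1 = 6.81 * -2.02 = -13.7562
lambda_2 * g_2 = 5.09 * -0.64 = -3.2576
lambda_3 * g_3 = 0.18 * -2.2 = -0.396
Total violation = 13.7562 + 3.2576 + 0.396 = 17.4098


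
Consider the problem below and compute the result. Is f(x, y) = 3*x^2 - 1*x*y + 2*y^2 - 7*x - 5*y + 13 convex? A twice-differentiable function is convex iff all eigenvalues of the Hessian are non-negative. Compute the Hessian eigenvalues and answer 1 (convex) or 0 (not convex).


The Hessian of f(x,y) = 3*x^2 - 1*x*y + 2*y^2 - 7*x - 5*y + 13 is:
H = [[6, -1], [-1, 4]]
Trace = 6 + 4 = 10
Determinant = 6*4 - (-1)^2 = 23
Discriminant = (10)^2 - 4*23 = 8.0
Eigenvalues: lambda_1 = 3.5858, lambda_2 = 6.4142
The function is convex.

1


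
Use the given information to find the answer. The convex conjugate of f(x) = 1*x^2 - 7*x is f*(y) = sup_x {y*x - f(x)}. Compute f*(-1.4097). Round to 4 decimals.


f*(y) = sup_x {y*x - a*x^2 - b*x} = sup_x {(y-b)*x - a*x^2}
FOC: (y - b) - 2a*x = 0 => x* = (y - b)/(2a)
x* = (-1.4097 + 7)/(2*1) = 2.7952
f*(-1.4097) = (y-b)^2/(4a) = (-1.4097 + 7)^2/(4*1)
= 31.2515/4 = 7.8129


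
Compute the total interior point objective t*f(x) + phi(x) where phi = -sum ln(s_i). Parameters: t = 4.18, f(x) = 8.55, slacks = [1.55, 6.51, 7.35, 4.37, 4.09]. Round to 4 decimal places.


Step 1: Compute log-barrier.
ln values: [0.4383, 1.8733, 1.9947, 1.4748, 1.4085]
phi = -(0.4383 + 1.8733 + 1.9947 + 1.4748 + 1.4085) = -7.1896
Step 2: Compute augmented objective.
t*f(x) = 4.18*8.55 = 35.739
Total = 35.739 - 7.1896 = 28.5494


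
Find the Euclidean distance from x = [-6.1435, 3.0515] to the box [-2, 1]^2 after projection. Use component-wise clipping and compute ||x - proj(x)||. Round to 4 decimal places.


Project each component onto [-2, 1].
clip(-6.1435) = -2.0, clip(3.0515) = 1.0
Projection = [-2.0, 1.0]
Squared diffs: [17.1686, 4.2087]
Distance = sqrt(21.3773) = 4.6236


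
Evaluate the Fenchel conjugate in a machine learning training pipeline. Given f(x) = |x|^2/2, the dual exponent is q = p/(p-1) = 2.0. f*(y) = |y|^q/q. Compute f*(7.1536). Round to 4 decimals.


The conjugate exponent q satisfies 1/p + 1/q = 1.
p = 2, so q = 2/(2 - 1) = 2.0
|y|^q = 7.1536^2.0 = 51.174
f*(7.1536) = 51.174 / 2.0 = 25.587


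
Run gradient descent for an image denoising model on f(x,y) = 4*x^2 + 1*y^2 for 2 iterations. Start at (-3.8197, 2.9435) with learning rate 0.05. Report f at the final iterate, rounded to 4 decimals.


Gradient descent on f(x,y) = 4*x^2 + 1*y^2.
Starting point: (-3.8197, 2.9435), alpha = 0.05
Step 1: grad_x = 2*4*-3.8197 = -30.5576, grad_y = 2*1*2.9435 = 5.887
  x_1 = -3.8197 - 0.05*-30.5576 = -2.2918
  y_1 = 2.9435 - 0.05*5.887 = 2.6492
Step 2: grad_x = 2*4*-2.2918 = -18.3346, grad_y = 2*1*2.6492 = 5.2983
  x_2 = -2.2918 - 0.05*-18.3346 = -1.3751
  y_2 = 2.6492 - 0.05*5.2983 = 2.3842
f(-1.3751, 2.3842) = 4*(-1.3751)^2 + 1*2.3842^2 = 13.2481
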